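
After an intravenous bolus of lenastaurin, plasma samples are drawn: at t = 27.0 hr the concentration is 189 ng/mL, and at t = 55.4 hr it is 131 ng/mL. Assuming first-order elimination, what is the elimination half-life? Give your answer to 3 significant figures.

k = ln(C₁/C₂) / (t₂ − t₁) = ln(189/131) / (55.4 − 27.0)
  = 0.3665 / 28.40 = 0.01291 hr⁻¹
t½ = ln 2 / k = ln 2 / 0.01291 ≈ 53.7 hours

53.7 hours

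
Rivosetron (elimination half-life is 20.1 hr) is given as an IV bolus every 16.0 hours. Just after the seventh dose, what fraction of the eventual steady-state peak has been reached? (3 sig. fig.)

0.979

k = ln 2 / 20.1 = 0.03448 hr⁻¹
f_n = 1 − e^(−nkτ) = 1 − e^(−7 × 0.03448 × 16.0) = 1 − e^(−3.862) = 1 − 0.02102 ≈ 0.979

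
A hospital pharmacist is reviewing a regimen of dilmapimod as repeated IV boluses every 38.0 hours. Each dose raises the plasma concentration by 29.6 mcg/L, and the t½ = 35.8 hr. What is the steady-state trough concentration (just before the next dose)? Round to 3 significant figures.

k = ln 2 / 35.8 = 0.01936 hr⁻¹
Fraction remaining after one interval: e^(−kτ) = e^(−0.01936 × 38.0) = 0.4791
R = 1 / (1 − 0.4791) = 1.920
Css,max = 29.6 × 1.920 = 56.83 mcg/L
Css,min = Css,max × e^(−kτ) = 56.83 × 0.4791 ≈ 27.2 mcg/L

27.2 mcg/L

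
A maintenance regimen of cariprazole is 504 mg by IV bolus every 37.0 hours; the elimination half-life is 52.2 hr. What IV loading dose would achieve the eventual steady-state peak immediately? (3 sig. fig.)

1300 mg

k = ln 2 / 52.2 = 0.01328 hr⁻¹
Accumulation ratio R = 1 / (1 − e^(−kτ)) = 1 / (1 − e^(−0.01328×37.0)) = 1 / (1 − 0.6118) = 2.576
Loading dose = maintenance dose × R = 504 × 2.576 ≈ 1300 mg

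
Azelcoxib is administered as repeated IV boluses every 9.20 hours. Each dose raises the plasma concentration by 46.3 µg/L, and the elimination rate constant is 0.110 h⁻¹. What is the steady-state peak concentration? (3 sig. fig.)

72.7 µg/L

Fraction remaining after one interval: e^(−kτ) = e^(−0.1100 × 9.20) = 0.3635
R = 1 / (1 − 0.3635) = 1.571
Css,max = 46.3 × 1.571 ≈ 72.7 µg/L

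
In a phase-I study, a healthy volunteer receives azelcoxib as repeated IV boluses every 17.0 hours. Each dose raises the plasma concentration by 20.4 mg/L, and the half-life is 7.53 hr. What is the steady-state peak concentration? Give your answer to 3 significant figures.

25.8 mg/L

k = ln 2 / 7.53 = 0.09205 hr⁻¹
Fraction remaining after one interval: e^(−kτ) = e^(−0.09205 × 17.0) = 0.2091
R = 1 / (1 − 0.2091) = 1.264
Css,max = 20.4 × 1.264 ≈ 25.8 mg/L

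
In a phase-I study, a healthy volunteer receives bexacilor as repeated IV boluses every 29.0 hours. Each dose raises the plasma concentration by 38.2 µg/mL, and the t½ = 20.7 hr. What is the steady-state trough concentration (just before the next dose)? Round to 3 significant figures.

23.3 µg/mL

k = ln 2 / 20.7 = 0.03349 hr⁻¹
Fraction remaining after one interval: e^(−kτ) = e^(−0.03349 × 29.0) = 0.3787
R = 1 / (1 − 0.3787) = 1.609
Css,max = 38.2 × 1.609 = 61.48 µg/mL
Css,min = Css,max × e^(−kτ) = 61.48 × 0.3787 ≈ 23.3 µg/mL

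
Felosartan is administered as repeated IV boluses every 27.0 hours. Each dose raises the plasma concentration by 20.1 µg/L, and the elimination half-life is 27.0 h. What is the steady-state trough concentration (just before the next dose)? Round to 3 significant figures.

20.1 µg/L

k = ln 2 / 27.0 = 0.02567 h⁻¹
Fraction remaining after one interval: e^(−kτ) = e^(−0.02567 × 27.0) = 0.5000
R = 1 / (1 − 0.5000) = 2.000
Css,max = 20.1 × 2.000 = 40.20 µg/L
Css,min = Css,max × e^(−kτ) = 40.20 × 0.5000 ≈ 20.1 µg/L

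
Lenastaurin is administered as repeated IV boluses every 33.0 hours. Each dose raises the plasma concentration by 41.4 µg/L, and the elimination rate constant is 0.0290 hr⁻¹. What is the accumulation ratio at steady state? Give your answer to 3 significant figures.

1.62

Fraction remaining after one interval: e^(−kτ) = e^(−0.02900 × 33.0) = 0.3840
R = 1 / (1 − 0.3840) = 1 / 0.6160 ≈ 1.62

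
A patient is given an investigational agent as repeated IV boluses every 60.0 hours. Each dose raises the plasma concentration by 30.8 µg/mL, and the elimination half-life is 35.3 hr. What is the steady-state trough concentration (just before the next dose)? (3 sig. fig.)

13.7 µg/mL

k = ln 2 / 35.3 = 0.01964 hr⁻¹
Fraction remaining after one interval: e^(−kτ) = e^(−0.01964 × 60.0) = 0.3078
R = 1 / (1 − 0.3078) = 1.445
Css,max = 30.8 × 1.445 = 44.50 µg/mL
Css,min = Css,max × e^(−kτ) = 44.50 × 0.3078 ≈ 13.7 µg/mL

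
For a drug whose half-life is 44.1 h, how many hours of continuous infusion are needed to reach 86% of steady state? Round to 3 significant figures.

k = ln 2 / 44.1 = 0.01572 h⁻¹
f = 1 − e^(−kt)  ⇒  t = −ln(1 − f) / k
t = −ln(1 − 0.86) / 0.01572 = 1.966 / 0.01572 ≈ 125 hours

125 hours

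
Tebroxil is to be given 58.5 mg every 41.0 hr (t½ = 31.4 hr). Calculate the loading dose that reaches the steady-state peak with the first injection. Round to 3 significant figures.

k = ln 2 / 31.4 = 0.02207 hr⁻¹
Accumulation ratio R = 1 / (1 − e^(−kτ)) = 1 / (1 − e^(−0.02207×41.0)) = 1 / (1 − 0.4045) = 1.679
Loading dose = maintenance dose × R = 58.5 × 1.679 ≈ 98.2 mg

98.2 mg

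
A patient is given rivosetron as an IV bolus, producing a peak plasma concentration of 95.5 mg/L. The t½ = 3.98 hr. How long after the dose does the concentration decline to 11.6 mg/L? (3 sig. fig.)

k = ln 2 / 3.98 = 0.1742 hr⁻¹
C(t) = C₀ e^(−kt)  ⇒  t = ln(C₀/C) / k
t = ln(95.5/11.6) / 0.1742 = 2.108 / 0.1742 ≈ 12.1 hours

12.1 hours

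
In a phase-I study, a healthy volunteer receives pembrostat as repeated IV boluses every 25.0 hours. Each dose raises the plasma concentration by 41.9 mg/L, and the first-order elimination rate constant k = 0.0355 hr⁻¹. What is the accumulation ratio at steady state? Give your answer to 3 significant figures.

Fraction remaining after one interval: e^(−kτ) = e^(−0.03550 × 25.0) = 0.4117
R = 1 / (1 − 0.4117) = 1 / 0.5883 ≈ 1.70

1.70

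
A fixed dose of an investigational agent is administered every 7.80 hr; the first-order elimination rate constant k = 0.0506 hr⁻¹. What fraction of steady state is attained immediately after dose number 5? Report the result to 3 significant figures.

0.861

f_n = 1 − e^(−nkτ) = 1 − e^(−5 × 0.05060 × 7.80) = 1 − e^(−1.973) = 1 − 0.1390 ≈ 0.861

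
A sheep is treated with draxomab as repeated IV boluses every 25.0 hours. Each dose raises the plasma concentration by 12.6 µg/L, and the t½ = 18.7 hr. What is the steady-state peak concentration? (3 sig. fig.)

20.9 µg/L

k = ln 2 / 18.7 = 0.03707 hr⁻¹
Fraction remaining after one interval: e^(−kτ) = e^(−0.03707 × 25.0) = 0.3959
R = 1 / (1 − 0.3959) = 1.655
Css,max = 12.6 × 1.655 ≈ 20.9 µg/L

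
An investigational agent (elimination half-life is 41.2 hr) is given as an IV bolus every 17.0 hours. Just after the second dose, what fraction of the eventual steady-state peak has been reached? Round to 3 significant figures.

0.436

k = ln 2 / 41.2 = 0.01682 hr⁻¹
f_n = 1 − e^(−nkτ) = 1 − e^(−2 × 0.01682 × 17.0) = 1 − e^(−0.5720) = 1 − 0.5644 ≈ 0.436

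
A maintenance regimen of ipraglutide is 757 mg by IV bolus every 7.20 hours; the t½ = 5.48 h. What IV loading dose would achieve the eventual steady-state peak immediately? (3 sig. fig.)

1270 mg

k = ln 2 / 5.48 = 0.1265 h⁻¹
Accumulation ratio R = 1 / (1 − e^(−kτ)) = 1 / (1 − e^(−0.1265×7.20)) = 1 / (1 − 0.4022) = 1.673
Loading dose = maintenance dose × R = 757 × 1.673 ≈ 1270 mg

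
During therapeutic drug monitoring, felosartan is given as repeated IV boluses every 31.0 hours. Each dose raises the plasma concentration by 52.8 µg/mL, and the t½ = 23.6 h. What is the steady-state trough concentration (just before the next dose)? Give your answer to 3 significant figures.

35.5 µg/mL

k = ln 2 / 23.6 = 0.02937 h⁻¹
Fraction remaining after one interval: e^(−kτ) = e^(−0.02937 × 31.0) = 0.4023
R = 1 / (1 − 0.4023) = 1.673
Css,max = 52.8 × 1.673 = 88.34 µg/mL
Css,min = Css,max × e^(−kτ) = 88.34 × 0.4023 ≈ 35.5 µg/mL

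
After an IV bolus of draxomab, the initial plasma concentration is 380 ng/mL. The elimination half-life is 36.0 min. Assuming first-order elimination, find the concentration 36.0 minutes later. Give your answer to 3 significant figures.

190 ng/mL

k = ln 2 / 36.0 = 0.01925 min⁻¹
C(t) = C₀ e^(−kt) = 380 × e^(−0.01925 × 36.0) = 380 × e^(−0.6931) = 380 × 0.5000 ≈ 190 ng/mL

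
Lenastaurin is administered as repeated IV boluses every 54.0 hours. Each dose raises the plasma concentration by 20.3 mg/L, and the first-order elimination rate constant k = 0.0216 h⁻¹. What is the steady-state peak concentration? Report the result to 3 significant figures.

29.5 mg/L

Fraction remaining after one interval: e^(−kτ) = e^(−0.02160 × 54.0) = 0.3115
R = 1 / (1 − 0.3115) = 1.452
Css,max = 20.3 × 1.452 ≈ 29.5 mg/L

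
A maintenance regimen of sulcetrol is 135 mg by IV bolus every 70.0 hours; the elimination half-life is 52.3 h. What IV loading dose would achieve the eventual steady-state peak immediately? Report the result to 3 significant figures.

223 mg

k = ln 2 / 52.3 = 0.01325 h⁻¹
Accumulation ratio R = 1 / (1 − e^(−kτ)) = 1 / (1 − e^(−0.01325×70.0)) = 1 / (1 − 0.3955) = 1.654
Loading dose = maintenance dose × R = 135 × 1.654 ≈ 223 mg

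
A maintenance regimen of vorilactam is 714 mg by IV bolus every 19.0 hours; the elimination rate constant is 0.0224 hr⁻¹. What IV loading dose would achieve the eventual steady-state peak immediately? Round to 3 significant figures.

2060 mg

Accumulation ratio R = 1 / (1 − e^(−kτ)) = 1 / (1 − e^(−0.02240×19.0)) = 1 / (1 − 0.6534) = 2.885
Loading dose = maintenance dose × R = 714 × 2.885 ≈ 2060 mg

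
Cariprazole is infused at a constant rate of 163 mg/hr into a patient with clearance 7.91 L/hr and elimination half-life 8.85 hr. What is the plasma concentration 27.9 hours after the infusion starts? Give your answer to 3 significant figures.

18.3 µg/mL

Css = rate / CL = 163 / 7.91 = 20.61 µg/mL
k = ln 2 / 8.85 = 0.07832 hr⁻¹
C(t) = Css (1 − e^(−kt)) = 20.61 × (1 − e^(−2.185)) = 20.61 × 0.8875 ≈ 18.3 µg/mL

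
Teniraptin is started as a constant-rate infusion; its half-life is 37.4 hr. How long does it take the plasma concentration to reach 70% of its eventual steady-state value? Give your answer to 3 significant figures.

65.0 hours

k = ln 2 / 37.4 = 0.01853 hr⁻¹
f = 1 − e^(−kt)  ⇒  t = −ln(1 − f) / k
t = −ln(1 − 0.7) / 0.01853 = 1.204 / 0.01853 ≈ 65.0 hours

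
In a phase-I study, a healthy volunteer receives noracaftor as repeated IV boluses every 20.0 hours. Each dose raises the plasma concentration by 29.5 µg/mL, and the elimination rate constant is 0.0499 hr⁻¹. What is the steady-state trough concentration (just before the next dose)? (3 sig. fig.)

17.2 µg/mL

Fraction remaining after one interval: e^(−kτ) = e^(−0.04990 × 20.0) = 0.3686
R = 1 / (1 − 0.3686) = 1.584
Css,max = 29.5 × 1.584 = 46.72 µg/mL
Css,min = Css,max × e^(−kτ) = 46.72 × 0.3686 ≈ 17.2 µg/mL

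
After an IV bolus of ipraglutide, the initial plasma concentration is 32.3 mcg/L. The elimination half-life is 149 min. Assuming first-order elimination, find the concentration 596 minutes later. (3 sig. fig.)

2.02 mcg/L

k = ln 2 / 149 = 0.004652 min⁻¹
C(t) = C₀ e^(−kt) = 32.3 × e^(−0.004652 × 596) = 32.3 × e^(−2.773) = 32.3 × 0.06250 ≈ 2.02 mcg/L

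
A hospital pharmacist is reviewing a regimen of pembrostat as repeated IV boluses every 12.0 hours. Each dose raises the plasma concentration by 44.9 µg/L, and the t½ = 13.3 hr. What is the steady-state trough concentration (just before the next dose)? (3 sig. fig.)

k = ln 2 / 13.3 = 0.05212 hr⁻¹
Fraction remaining after one interval: e^(−kτ) = e^(−0.05212 × 12.0) = 0.5350
R = 1 / (1 − 0.5350) = 2.151
Css,max = 44.9 × 2.151 = 96.57 µg/L
Css,min = Css,max × e^(−kτ) = 96.57 × 0.5350 ≈ 51.7 µg/L

51.7 µg/L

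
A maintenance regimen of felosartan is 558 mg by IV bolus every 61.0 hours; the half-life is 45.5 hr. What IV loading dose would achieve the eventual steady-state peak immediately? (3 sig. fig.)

k = ln 2 / 45.5 = 0.01523 hr⁻¹
Accumulation ratio R = 1 / (1 − e^(−kτ)) = 1 / (1 − e^(−0.01523×61.0)) = 1 / (1 − 0.3948) = 1.652
Loading dose = maintenance dose × R = 558 × 1.652 ≈ 922 mg

922 mg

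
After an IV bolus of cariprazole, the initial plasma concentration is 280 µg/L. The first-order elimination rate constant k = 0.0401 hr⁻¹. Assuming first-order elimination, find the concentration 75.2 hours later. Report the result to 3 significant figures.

13.7 µg/L

C(t) = C₀ e^(−kt) = 280 × e^(−0.04010 × 75.2) = 280 × e^(−3.016) = 280 × 0.04902 ≈ 13.7 µg/L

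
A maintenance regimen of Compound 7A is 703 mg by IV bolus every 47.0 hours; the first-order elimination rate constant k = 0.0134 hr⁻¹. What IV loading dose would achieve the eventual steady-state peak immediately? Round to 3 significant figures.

1500 mg

Accumulation ratio R = 1 / (1 − e^(−kτ)) = 1 / (1 − e^(−0.01340×47.0)) = 1 / (1 − 0.5327) = 2.140
Loading dose = maintenance dose × R = 703 × 2.140 ≈ 1500 mg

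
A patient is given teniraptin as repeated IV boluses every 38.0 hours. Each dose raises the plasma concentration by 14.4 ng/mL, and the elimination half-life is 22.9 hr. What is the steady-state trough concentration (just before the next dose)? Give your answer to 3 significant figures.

k = ln 2 / 22.9 = 0.03027 hr⁻¹
Fraction remaining after one interval: e^(−kτ) = e^(−0.03027 × 38.0) = 0.3166
R = 1 / (1 − 0.3166) = 1.463
Css,max = 14.4 × 1.463 = 21.07 ng/mL
Css,min = Css,max × e^(−kτ) = 21.07 × 0.3166 ≈ 6.67 ng/mL

6.67 ng/mL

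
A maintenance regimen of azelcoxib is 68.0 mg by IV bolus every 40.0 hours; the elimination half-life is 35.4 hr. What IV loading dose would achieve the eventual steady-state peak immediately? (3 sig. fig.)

k = ln 2 / 35.4 = 0.01958 hr⁻¹
Accumulation ratio R = 1 / (1 − e^(−kτ)) = 1 / (1 − e^(−0.01958×40.0)) = 1 / (1 − 0.4569) = 1.841
Loading dose = maintenance dose × R = 68.0 × 1.841 ≈ 125 mg

125 mg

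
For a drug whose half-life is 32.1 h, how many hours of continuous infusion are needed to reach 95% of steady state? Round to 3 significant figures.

k = ln 2 / 32.1 = 0.02159 h⁻¹
f = 1 − e^(−kt)  ⇒  t = −ln(1 − f) / k
t = −ln(1 − 0.95) / 0.02159 = 2.996 / 0.02159 ≈ 139 hours

139 hours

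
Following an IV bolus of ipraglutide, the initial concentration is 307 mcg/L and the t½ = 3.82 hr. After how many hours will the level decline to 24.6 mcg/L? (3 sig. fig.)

k = ln 2 / 3.82 = 0.1815 hr⁻¹
C(t) = C₀ e^(−kt)  ⇒  t = ln(C₀/C) / k
t = ln(307/24.6) / 0.1815 = 2.524 / 0.1815 ≈ 13.9 hours

13.9 hours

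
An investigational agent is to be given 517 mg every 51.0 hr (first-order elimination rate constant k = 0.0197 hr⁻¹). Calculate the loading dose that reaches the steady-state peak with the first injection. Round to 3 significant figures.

Accumulation ratio R = 1 / (1 − e^(−kτ)) = 1 / (1 − e^(−0.01970×51.0)) = 1 / (1 − 0.3662) = 1.578
Loading dose = maintenance dose × R = 517 × 1.578 ≈ 816 mg

816 mg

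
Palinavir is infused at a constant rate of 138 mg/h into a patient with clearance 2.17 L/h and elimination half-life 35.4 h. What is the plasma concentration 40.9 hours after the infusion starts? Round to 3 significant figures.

35.0 µg/mL

Css = rate / CL = 138 / 2.17 = 63.59 µg/mL
k = ln 2 / 35.4 = 0.01958 h⁻¹
C(t) = Css (1 − e^(−kt)) = 63.59 × (1 − e^(−0.8008)) = 63.59 × 0.5510 ≈ 35.0 µg/mL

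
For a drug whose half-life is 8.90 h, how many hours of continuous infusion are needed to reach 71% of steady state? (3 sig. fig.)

15.9 hours

k = ln 2 / 8.90 = 0.07788 h⁻¹
f = 1 − e^(−kt)  ⇒  t = −ln(1 − f) / k
t = −ln(1 − 0.71) / 0.07788 = 1.238 / 0.07788 ≈ 15.9 hours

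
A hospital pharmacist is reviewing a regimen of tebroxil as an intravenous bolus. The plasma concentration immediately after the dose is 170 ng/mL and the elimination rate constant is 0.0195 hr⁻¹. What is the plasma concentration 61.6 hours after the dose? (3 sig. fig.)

51.1 ng/mL

C(t) = C₀ e^(−kt) = 170 × e^(−0.01950 × 61.6) = 170 × e^(−1.201) = 170 × 0.3008 ≈ 51.1 ng/mL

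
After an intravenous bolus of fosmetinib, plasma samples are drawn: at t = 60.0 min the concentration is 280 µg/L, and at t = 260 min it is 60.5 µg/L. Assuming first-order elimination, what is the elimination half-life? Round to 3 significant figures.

k = ln(C₁/C₂) / (t₂ − t₁) = ln(280/60.5) / (260 − 60.0)
  = 1.532 / 200.0 = 0.007661 min⁻¹
t½ = ln 2 / k = ln 2 / 0.007661 ≈ 90.5 minutes

90.5 minutes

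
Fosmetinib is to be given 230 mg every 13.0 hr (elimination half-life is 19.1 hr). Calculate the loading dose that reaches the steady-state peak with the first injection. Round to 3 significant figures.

612 mg

k = ln 2 / 19.1 = 0.03629 hr⁻¹
Accumulation ratio R = 1 / (1 − e^(−kτ)) = 1 / (1 − e^(−0.03629×13.0)) = 1 / (1 − 0.6239) = 2.659
Loading dose = maintenance dose × R = 230 × 2.659 ≈ 612 mg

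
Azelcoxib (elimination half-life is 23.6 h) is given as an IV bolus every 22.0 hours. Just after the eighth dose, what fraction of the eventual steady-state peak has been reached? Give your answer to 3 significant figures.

k = ln 2 / 23.6 = 0.02937 h⁻¹
f_n = 1 − e^(−nkτ) = 1 − e^(−8 × 0.02937 × 22.0) = 1 − e^(−5.169) = 1 − 0.005689 ≈ 0.994

0.994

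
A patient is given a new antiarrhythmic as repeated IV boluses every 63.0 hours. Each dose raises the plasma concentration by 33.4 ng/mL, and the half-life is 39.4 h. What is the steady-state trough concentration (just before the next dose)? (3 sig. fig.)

k = ln 2 / 39.4 = 0.01759 h⁻¹
Fraction remaining after one interval: e^(−kτ) = e^(−0.01759 × 63.0) = 0.3301
R = 1 / (1 − 0.3301) = 1.493
Css,max = 33.4 × 1.493 = 49.86 ng/mL
Css,min = Css,max × e^(−kτ) = 49.86 × 0.3301 ≈ 16.5 ng/mL

16.5 ng/mL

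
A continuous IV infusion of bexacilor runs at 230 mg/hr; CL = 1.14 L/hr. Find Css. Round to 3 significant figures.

202 µg/mL

Css = infusion rate / CL = 230 / 1.14 ≈ 202 µg/mL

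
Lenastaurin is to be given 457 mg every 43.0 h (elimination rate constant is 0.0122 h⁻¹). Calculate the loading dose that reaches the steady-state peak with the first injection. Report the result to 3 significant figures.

1120 mg

Accumulation ratio R = 1 / (1 − e^(−kτ)) = 1 / (1 − e^(−0.01220×43.0)) = 1 / (1 − 0.5918) = 2.450
Loading dose = maintenance dose × R = 457 × 2.450 ≈ 1120 mg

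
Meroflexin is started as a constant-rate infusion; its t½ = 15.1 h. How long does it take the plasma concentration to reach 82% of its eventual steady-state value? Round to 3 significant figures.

k = ln 2 / 15.1 = 0.04590 h⁻¹
f = 1 − e^(−kt)  ⇒  t = −ln(1 − f) / k
t = −ln(1 − 0.82) / 0.04590 = 1.715 / 0.04590 ≈ 37.4 hours

37.4 hours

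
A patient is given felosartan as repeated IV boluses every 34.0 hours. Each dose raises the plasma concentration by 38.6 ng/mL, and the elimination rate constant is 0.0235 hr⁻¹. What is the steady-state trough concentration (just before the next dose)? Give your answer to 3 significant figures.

31.6 ng/mL

Fraction remaining after one interval: e^(−kτ) = e^(−0.02350 × 34.0) = 0.4498
R = 1 / (1 − 0.4498) = 1.817
Css,max = 38.6 × 1.817 = 70.15 ng/mL
Css,min = Css,max × e^(−kτ) = 70.15 × 0.4498 ≈ 31.6 ng/mL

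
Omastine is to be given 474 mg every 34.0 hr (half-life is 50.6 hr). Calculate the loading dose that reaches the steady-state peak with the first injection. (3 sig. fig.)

1270 mg

k = ln 2 / 50.6 = 0.01370 hr⁻¹
Accumulation ratio R = 1 / (1 − e^(−kτ)) = 1 / (1 − e^(−0.01370×34.0)) = 1 / (1 − 0.6277) = 2.686
Loading dose = maintenance dose × R = 474 × 2.686 ≈ 1270 mg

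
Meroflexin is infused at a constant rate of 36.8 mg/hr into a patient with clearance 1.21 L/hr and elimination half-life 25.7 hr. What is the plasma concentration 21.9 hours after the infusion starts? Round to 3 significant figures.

Css = rate / CL = 36.8 / 1.21 = 30.41 mg/L
k = ln 2 / 25.7 = 0.02697 hr⁻¹
C(t) = Css (1 − e^(−kt)) = 30.41 × (1 − e^(−0.5907)) = 30.41 × 0.4460 ≈ 13.6 mg/L

13.6 mg/L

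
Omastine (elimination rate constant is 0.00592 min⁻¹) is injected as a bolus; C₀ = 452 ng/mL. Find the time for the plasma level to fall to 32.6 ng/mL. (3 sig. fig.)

C(t) = C₀ e^(−kt)  ⇒  t = ln(C₀/C) / k
t = ln(452/32.6) / 0.005920 = 2.629 / 0.005920 ≈ 444 minutes

444 minutes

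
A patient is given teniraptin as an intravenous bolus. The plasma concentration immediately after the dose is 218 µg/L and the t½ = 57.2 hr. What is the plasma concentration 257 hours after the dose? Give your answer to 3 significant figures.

9.68 µg/L

k = ln 2 / 57.2 = 0.01212 hr⁻¹
257 hr is 4.493 half-lives, so C = 218 × (1/2)^4.493 = 218 × 0.04441 ≈ 9.68 µg/L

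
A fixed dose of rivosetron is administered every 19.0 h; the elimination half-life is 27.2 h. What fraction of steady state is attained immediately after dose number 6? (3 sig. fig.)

0.945

k = ln 2 / 27.2 = 0.02548 h⁻¹
f_n = 1 − e^(−nkτ) = 1 − e^(−6 × 0.02548 × 19.0) = 1 − e^(−2.905) = 1 − 0.05474 ≈ 0.945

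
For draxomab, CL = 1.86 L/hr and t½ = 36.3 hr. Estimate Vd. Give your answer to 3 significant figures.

k = ln 2 / t½ = ln 2 / 36.3 = 0.01909 hr⁻¹
V = CL / k = 1.86 / 0.01909 ≈ 97.4 L

97.4 L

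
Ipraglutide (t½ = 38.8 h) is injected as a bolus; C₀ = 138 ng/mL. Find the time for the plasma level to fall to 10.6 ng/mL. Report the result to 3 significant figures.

144 hours

k = ln 2 / 38.8 = 0.01786 h⁻¹
C(t) = C₀ e^(−kt)  ⇒  t = ln(C₀/C) / k
t = ln(138/10.6) / 0.01786 = 2.566 / 0.01786 ≈ 144 hours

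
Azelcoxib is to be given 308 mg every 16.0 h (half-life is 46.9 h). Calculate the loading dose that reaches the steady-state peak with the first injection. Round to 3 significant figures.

1460 mg

k = ln 2 / 46.9 = 0.01478 h⁻¹
Accumulation ratio R = 1 / (1 − e^(−kτ)) = 1 / (1 − e^(−0.01478×16.0)) = 1 / (1 − 0.7894) = 4.749
Loading dose = maintenance dose × R = 308 × 4.749 ≈ 1460 mg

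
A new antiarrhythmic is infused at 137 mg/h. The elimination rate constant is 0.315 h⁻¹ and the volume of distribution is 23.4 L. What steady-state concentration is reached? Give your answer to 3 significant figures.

18.6 mg/L

CL = k · V = 0.315 × 23.4 = 7.371 L/h
Css = rate / CL = 137 / 7.371 ≈ 18.6 mg/L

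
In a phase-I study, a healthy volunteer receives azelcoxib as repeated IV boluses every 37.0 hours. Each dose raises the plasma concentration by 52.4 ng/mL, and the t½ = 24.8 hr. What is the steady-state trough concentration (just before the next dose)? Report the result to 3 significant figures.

k = ln 2 / 24.8 = 0.02795 hr⁻¹
Fraction remaining after one interval: e^(−kτ) = e^(−0.02795 × 37.0) = 0.3555
R = 1 / (1 − 0.3555) = 1.552
Css,max = 52.4 × 1.552 = 81.31 ng/mL
Css,min = Css,max × e^(−kτ) = 81.31 × 0.3555 ≈ 28.9 ng/mL

28.9 ng/mL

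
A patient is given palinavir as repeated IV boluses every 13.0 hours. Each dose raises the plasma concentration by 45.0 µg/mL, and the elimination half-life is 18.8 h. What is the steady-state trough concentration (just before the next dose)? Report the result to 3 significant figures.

73.2 µg/mL

k = ln 2 / 18.8 = 0.03687 h⁻¹
Fraction remaining after one interval: e^(−kτ) = e^(−0.03687 × 13.0) = 0.6192
R = 1 / (1 − 0.6192) = 2.626
Css,max = 45.0 × 2.626 = 118.2 µg/mL
Css,min = Css,max × e^(−kτ) = 118.2 × 0.6192 ≈ 73.2 µg/mL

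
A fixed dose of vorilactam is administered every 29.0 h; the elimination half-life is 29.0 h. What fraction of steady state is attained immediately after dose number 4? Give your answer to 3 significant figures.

k = ln 2 / 29.0 = 0.02390 h⁻¹
f_n = 1 − e^(−nkτ) = 1 − e^(−4 × 0.02390 × 29.0) = 1 − e^(−2.773) = 1 − 0.06250 ≈ 0.938

0.938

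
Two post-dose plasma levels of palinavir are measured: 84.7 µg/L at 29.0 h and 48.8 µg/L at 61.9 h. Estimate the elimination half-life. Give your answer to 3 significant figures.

41.4 hours

k = ln(C₁/C₂) / (t₂ − t₁) = ln(84.7/48.8) / (61.9 − 29.0)
  = 0.5514 / 32.90 = 0.01676 h⁻¹
t½ = ln 2 / k = ln 2 / 0.01676 ≈ 41.4 hours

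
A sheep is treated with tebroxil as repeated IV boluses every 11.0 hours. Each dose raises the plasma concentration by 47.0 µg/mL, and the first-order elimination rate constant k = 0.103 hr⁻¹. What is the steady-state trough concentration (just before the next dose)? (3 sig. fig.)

Fraction remaining after one interval: e^(−kτ) = e^(−0.1030 × 11.0) = 0.3221
R = 1 / (1 − 0.3221) = 1.475
Css,max = 47.0 × 1.475 = 69.33 µg/mL
Css,min = Css,max × e^(−kτ) = 69.33 × 0.3221 ≈ 22.3 µg/mL

22.3 µg/mL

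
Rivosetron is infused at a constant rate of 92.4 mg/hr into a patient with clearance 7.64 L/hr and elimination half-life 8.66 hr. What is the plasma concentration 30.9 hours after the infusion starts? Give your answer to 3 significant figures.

11.1 mg/L

Css = rate / CL = 92.4 / 7.64 = 12.09 mg/L
k = ln 2 / 8.66 = 0.08004 hr⁻¹
C(t) = Css (1 − e^(−kt)) = 12.09 × (1 − e^(−2.473)) = 12.09 × 0.9157 ≈ 11.1 mg/L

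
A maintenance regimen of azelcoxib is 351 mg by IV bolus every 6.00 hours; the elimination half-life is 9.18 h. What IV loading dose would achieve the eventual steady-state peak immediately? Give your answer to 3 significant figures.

k = ln 2 / 9.18 = 0.07551 h⁻¹
Accumulation ratio R = 1 / (1 − e^(−kτ)) = 1 / (1 − e^(−0.07551×6.00)) = 1 / (1 − 0.6357) = 2.745
Loading dose = maintenance dose × R = 351 × 2.745 ≈ 963 mg

963 mg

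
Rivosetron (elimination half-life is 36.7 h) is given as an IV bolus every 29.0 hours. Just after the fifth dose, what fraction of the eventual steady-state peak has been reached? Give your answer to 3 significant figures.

k = ln 2 / 36.7 = 0.01889 h⁻¹
f_n = 1 − e^(−nkτ) = 1 − e^(−5 × 0.01889 × 29.0) = 1 − e^(−2.739) = 1 − 0.06466 ≈ 0.935

0.935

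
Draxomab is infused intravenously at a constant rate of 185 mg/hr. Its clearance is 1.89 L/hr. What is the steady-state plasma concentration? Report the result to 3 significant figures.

Css = infusion rate / CL = 185 / 1.89 ≈ 97.9 µg/mL

97.9 µg/mL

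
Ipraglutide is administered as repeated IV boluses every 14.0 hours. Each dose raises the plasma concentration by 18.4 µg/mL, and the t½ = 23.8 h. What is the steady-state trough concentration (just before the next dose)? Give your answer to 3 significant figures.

k = ln 2 / 23.8 = 0.02912 h⁻¹
Fraction remaining after one interval: e^(−kτ) = e^(−0.02912 × 14.0) = 0.6652
R = 1 / (1 − 0.6652) = 2.986
Css,max = 18.4 × 2.986 = 54.95 µg/mL
Css,min = Css,max × e^(−kτ) = 54.95 × 0.6652 ≈ 36.6 µg/mL

36.6 µg/mL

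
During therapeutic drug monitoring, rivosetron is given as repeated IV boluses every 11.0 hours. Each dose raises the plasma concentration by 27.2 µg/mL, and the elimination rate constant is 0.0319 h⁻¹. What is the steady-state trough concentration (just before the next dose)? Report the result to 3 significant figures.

Fraction remaining after one interval: e^(−kτ) = e^(−0.03190 × 11.0) = 0.7041
R = 1 / (1 − 0.7041) = 3.379
Css,max = 27.2 × 3.379 = 91.91 µg/mL
Css,min = Css,max × e^(−kτ) = 91.91 × 0.7041 ≈ 64.7 µg/mL

64.7 µg/mL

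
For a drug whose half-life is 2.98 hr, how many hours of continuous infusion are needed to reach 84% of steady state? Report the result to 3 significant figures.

k = ln 2 / 2.98 = 0.2326 hr⁻¹
f = 1 − e^(−kt)  ⇒  t = −ln(1 − f) / k
t = −ln(1 − 0.84) / 0.2326 = 1.833 / 0.2326 ≈ 7.88 hours

7.88 hours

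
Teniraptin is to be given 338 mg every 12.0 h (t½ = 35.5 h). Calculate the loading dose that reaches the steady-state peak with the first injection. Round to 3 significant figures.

1620 mg

k = ln 2 / 35.5 = 0.01953 h⁻¹
Accumulation ratio R = 1 / (1 − e^(−kτ)) = 1 / (1 − e^(−0.01953×12.0)) = 1 / (1 − 0.7911) = 4.787
Loading dose = maintenance dose × R = 338 × 4.787 ≈ 1620 mg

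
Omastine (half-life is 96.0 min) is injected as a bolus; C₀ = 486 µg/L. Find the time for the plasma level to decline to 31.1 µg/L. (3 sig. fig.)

381 minutes

k = ln 2 / 96.0 = 0.007220 min⁻¹
C(t) = C₀ e^(−kt)  ⇒  t = ln(C₀/C) / k
t = ln(486/31.1) / 0.007220 = 2.749 / 0.007220 ≈ 381 minutes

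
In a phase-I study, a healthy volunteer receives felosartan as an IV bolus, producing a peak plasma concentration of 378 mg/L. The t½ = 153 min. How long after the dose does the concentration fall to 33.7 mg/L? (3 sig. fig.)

k = ln 2 / 153 = 0.004530 min⁻¹
C(t) = C₀ e^(−kt)  ⇒  t = ln(C₀/C) / k
t = ln(378/33.7) / 0.004530 = 2.417 / 0.004530 ≈ 534 minutes

534 minutes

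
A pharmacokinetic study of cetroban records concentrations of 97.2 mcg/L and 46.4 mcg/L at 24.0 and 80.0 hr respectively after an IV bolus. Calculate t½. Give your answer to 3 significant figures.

k = ln(C₁/C₂) / (t₂ − t₁) = ln(97.2/46.4) / (80.0 − 24.0)
  = 0.7395 / 56.00 = 0.01320 hr⁻¹
t½ = ln 2 / k = ln 2 / 0.01320 ≈ 52.5 hours

52.5 hours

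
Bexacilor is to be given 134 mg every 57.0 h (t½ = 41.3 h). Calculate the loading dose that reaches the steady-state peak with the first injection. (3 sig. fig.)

218 mg

k = ln 2 / 41.3 = 0.01678 h⁻¹
Accumulation ratio R = 1 / (1 − e^(−kτ)) = 1 / (1 − e^(−0.01678×57.0)) = 1 / (1 − 0.3842) = 1.624
Loading dose = maintenance dose × R = 134 × 1.624 ≈ 218 mg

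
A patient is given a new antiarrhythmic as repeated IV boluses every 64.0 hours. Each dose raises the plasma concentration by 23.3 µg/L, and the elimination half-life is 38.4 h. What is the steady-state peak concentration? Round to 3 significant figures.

34.0 µg/L

k = ln 2 / 38.4 = 0.01805 h⁻¹
Fraction remaining after one interval: e^(−kτ) = e^(−0.01805 × 64.0) = 0.3150
R = 1 / (1 − 0.3150) = 1.460
Css,max = 23.3 × 1.460 ≈ 34.0 µg/L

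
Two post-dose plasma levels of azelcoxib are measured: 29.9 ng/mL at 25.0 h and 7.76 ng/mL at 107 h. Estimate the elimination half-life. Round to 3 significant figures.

k = ln(C₁/C₂) / (t₂ − t₁) = ln(29.9/7.76) / (107 − 25.0)
  = 1.349 / 82.00 = 0.01645 h⁻¹
t½ = ln 2 / k = ln 2 / 0.01645 ≈ 42.1 hours

42.1 hours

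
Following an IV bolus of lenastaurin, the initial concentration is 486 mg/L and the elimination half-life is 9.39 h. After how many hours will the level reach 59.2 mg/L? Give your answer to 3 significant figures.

k = ln 2 / 9.39 = 0.07382 h⁻¹
C(t) = C₀ e^(−kt)  ⇒  t = ln(C₀/C) / k
t = ln(486/59.2) / 0.07382 = 2.105 / 0.07382 ≈ 28.5 hours

28.5 hours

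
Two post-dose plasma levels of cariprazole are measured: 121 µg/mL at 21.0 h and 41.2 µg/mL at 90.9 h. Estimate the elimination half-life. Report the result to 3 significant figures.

k = ln(C₁/C₂) / (t₂ − t₁) = ln(121/41.2) / (90.9 − 21.0)
  = 1.077 / 69.90 = 0.01541 h⁻¹
t½ = ln 2 / k = ln 2 / 0.01541 ≈ 45.0 hours

45.0 hours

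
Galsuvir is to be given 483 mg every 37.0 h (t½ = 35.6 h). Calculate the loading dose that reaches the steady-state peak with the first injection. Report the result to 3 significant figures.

k = ln 2 / 35.6 = 0.01947 h⁻¹
Accumulation ratio R = 1 / (1 − e^(−kτ)) = 1 / (1 − e^(−0.01947×37.0)) = 1 / (1 − 0.4866) = 1.948
Loading dose = maintenance dose × R = 483 × 1.948 ≈ 941 mg

941 mg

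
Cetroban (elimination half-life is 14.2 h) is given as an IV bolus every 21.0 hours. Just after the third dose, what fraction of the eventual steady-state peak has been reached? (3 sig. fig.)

k = ln 2 / 14.2 = 0.04881 h⁻¹
f_n = 1 − e^(−nkτ) = 1 − e^(−3 × 0.04881 × 21.0) = 1 − e^(−3.075) = 1 − 0.04618 ≈ 0.954

0.954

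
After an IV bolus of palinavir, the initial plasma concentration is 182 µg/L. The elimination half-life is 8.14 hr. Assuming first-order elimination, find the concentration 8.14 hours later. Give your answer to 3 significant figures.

91.0 µg/L

k = ln 2 / 8.14 = 0.08515 hr⁻¹
C(t) = C₀ e^(−kt) = 182 × e^(−0.08515 × 8.14) = 182 × e^(−0.6931) = 182 × 0.5000 ≈ 91.0 µg/L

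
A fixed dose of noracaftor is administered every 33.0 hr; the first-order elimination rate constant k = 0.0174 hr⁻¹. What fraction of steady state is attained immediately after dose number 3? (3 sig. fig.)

0.821

f_n = 1 − e^(−nkτ) = 1 − e^(−3 × 0.01740 × 33.0) = 1 − e^(−1.723) = 1 − 0.1786 ≈ 0.821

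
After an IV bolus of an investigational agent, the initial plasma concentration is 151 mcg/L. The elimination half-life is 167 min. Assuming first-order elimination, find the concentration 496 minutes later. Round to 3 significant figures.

19.3 mcg/L

k = ln 2 / 167 = 0.004151 min⁻¹
496 min is 2.970 half-lives, so C = 151 × (1/2)^2.970 = 151 × 0.1276 ≈ 19.3 mcg/L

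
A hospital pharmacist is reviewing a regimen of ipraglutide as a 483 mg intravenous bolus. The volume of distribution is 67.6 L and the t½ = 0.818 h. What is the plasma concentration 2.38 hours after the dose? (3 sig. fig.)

0.951 mg/L

C₀ = dose / V = 483 / 67.6 = 7.145 mg/L
k = ln 2 / 0.818 = 0.8474 h⁻¹
C(t) = C₀ e^(−kt) = 7.145 × e^(−0.8474 × 2.38) = 7.145 × e^(−2.017) = 7.145 × 0.1331 ≈ 0.951 mg/L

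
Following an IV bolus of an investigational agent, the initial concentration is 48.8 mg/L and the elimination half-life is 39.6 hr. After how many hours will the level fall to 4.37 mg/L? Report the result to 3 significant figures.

138 hours

k = ln 2 / 39.6 = 0.01750 hr⁻¹
C(t) = C₀ e^(−kt)  ⇒  t = ln(C₀/C) / k
t = ln(48.8/4.37) / 0.01750 = 2.413 / 0.01750 ≈ 138 hours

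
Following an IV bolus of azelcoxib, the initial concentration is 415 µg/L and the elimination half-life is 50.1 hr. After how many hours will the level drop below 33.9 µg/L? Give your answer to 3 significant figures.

181 hours

k = ln 2 / 50.1 = 0.01384 hr⁻¹
C(t) = C₀ e^(−kt)  ⇒  t = ln(C₀/C) / k
t = ln(415/33.9) / 0.01384 = 2.505 / 0.01384 ≈ 181 hours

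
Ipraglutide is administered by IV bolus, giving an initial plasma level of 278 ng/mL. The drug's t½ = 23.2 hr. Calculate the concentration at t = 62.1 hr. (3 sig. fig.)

43.5 ng/mL

k = ln 2 / 23.2 = 0.02988 hr⁻¹
C(t) = C₀ e^(−kt) = 278 × e^(−0.02988 × 62.1) = 278 × e^(−1.855) = 278 × 0.1564 ≈ 43.5 ng/mL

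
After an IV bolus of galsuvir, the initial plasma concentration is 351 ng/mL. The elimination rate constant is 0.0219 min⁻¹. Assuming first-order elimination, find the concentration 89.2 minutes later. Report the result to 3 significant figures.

C(t) = C₀ e^(−kt) = 351 × e^(−0.02190 × 89.2) = 351 × e^(−1.953) = 351 × 0.1418 ≈ 49.8 ng/mL

49.8 ng/mL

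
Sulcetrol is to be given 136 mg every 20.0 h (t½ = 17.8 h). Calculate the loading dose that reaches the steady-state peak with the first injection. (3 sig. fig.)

251 mg

k = ln 2 / 17.8 = 0.03894 h⁻¹
Accumulation ratio R = 1 / (1 − e^(−kτ)) = 1 / (1 − e^(−0.03894×20.0)) = 1 / (1 − 0.4589) = 1.848
Loading dose = maintenance dose × R = 136 × 1.848 ≈ 251 mg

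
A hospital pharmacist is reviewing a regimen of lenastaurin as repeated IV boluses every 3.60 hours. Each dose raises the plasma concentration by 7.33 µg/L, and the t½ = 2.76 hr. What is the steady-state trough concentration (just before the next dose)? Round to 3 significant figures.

4.99 µg/L

k = ln 2 / 2.76 = 0.2511 hr⁻¹
Fraction remaining after one interval: e^(−kτ) = e^(−0.2511 × 3.60) = 0.4049
R = 1 / (1 − 0.4049) = 1.680
Css,max = 7.33 × 1.680 = 12.32 µg/L
Css,min = Css,max × e^(−kτ) = 12.32 × 0.4049 ≈ 4.99 µg/L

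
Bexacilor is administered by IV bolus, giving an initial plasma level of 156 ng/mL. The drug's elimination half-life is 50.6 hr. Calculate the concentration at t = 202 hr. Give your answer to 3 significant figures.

k = ln 2 / 50.6 = 0.01370 hr⁻¹
202 hr is 3.992 half-lives, so C = 156 × (1/2)^3.992 = 156 × 0.06284 ≈ 9.80 ng/mL

9.80 ng/mL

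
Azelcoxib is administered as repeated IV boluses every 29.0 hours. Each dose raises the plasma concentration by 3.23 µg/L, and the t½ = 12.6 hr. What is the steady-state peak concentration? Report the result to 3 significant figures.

4.05 µg/L

k = ln 2 / 12.6 = 0.05501 hr⁻¹
Fraction remaining after one interval: e^(−kτ) = e^(−0.05501 × 29.0) = 0.2028
R = 1 / (1 − 0.2028) = 1.254
Css,max = 3.23 × 1.254 ≈ 4.05 µg/L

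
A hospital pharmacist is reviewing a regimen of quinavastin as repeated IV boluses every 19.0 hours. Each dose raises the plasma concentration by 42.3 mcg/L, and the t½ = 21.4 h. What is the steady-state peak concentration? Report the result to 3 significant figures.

92.0 mcg/L

k = ln 2 / 21.4 = 0.03239 h⁻¹
Fraction remaining after one interval: e^(−kτ) = e^(−0.03239 × 19.0) = 0.5404
R = 1 / (1 − 0.5404) = 2.176
Css,max = 42.3 × 2.176 ≈ 92.0 mcg/L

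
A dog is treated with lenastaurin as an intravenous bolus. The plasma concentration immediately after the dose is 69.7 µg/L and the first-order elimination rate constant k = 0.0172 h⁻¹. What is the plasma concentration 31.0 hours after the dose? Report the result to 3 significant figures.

C(t) = C₀ e^(−kt) = 69.7 × e^(−0.01720 × 31.0) = 69.7 × e^(−0.5332) = 69.7 × 0.5867 ≈ 40.9 µg/L

40.9 µg/L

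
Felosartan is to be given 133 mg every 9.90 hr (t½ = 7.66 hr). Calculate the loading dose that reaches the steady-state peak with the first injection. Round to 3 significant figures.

225 mg

k = ln 2 / 7.66 = 0.09049 hr⁻¹
Accumulation ratio R = 1 / (1 − e^(−kτ)) = 1 / (1 − e^(−0.09049×9.90)) = 1 / (1 − 0.4083) = 1.690
Loading dose = maintenance dose × R = 133 × 1.690 ≈ 225 mg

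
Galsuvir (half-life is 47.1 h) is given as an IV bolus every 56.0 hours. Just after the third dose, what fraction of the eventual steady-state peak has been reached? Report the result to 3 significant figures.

k = ln 2 / 47.1 = 0.01472 h⁻¹
f_n = 1 − e^(−nkτ) = 1 − e^(−3 × 0.01472 × 56.0) = 1 − e^(−2.472) = 1 − 0.08438 ≈ 0.916

0.916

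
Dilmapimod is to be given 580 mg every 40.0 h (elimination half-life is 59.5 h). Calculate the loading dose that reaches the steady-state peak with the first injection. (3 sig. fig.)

1560 mg

k = ln 2 / 59.5 = 0.01165 h⁻¹
Accumulation ratio R = 1 / (1 − e^(−kτ)) = 1 / (1 − e^(−0.01165×40.0)) = 1 / (1 − 0.6275) = 2.685
Loading dose = maintenance dose × R = 580 × 2.685 ≈ 1560 mg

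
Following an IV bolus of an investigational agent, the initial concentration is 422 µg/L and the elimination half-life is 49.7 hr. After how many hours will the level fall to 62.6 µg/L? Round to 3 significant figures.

k = ln 2 / 49.7 = 0.01395 hr⁻¹
C(t) = C₀ e^(−kt)  ⇒  t = ln(C₀/C) / k
t = ln(422/62.6) / 0.01395 = 1.908 / 0.01395 ≈ 137 hours

137 hours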